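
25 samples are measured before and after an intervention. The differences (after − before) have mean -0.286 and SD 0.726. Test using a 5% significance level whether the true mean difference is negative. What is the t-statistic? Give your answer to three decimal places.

H0: μ_d = 0; H1: μ_d < 0 (paired t-test on the differences, left-tailed).
t = d̄/(s_d/√n) = -0.286/(0.726/√25) = -1.970
df = n − 1 = 24
p-value = P(T ≤ -1.970) ≈ 0.0303
Since p ≈ 0.0303 < α = 0.05, reject H0; the evidence is statistically significant.

-1.970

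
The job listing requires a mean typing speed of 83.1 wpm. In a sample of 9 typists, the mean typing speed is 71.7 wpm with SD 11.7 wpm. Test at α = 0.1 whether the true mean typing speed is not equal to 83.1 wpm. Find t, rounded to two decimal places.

-2.92

H0: μ = 83.1; H1: μ ≠ 83.1 (one-sample t-test, two-sided).
t = (x̄ − μ₀)/(s/√n) = (71.7 − 83.1)/(11.7/√9) = -2.92
df = n − 1 = 8
Two-sided p-value ≈ 0.019
Since p ≈ 0.019 < α = 0.1, reject H0; the data support H1.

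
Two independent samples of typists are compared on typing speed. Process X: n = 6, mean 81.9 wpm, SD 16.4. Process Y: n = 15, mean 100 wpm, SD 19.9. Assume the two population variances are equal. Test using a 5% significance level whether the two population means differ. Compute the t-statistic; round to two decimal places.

-1.97

Let group 1 = process X, group 2 = process Y. H0: μ_1 = μ_2; H1: μ_1 ≠ μ_2 (two-sample pooled-variance t-test, two-sided).
s_p² = [(6−1)·16.4² + (15−1)·19.9²]/(6+15−2) = 362.576
t = (81.9 − 100)/√[362.576·(1/6 + 1/15)] = -1.97
df = n₁ + n₂ − 2 = 19
Two-sided p-value ≈ 0.0639
Since p ≈ 0.0639 > α = 0.05, fail to reject H0; the data do not provide sufficient evidence against H0.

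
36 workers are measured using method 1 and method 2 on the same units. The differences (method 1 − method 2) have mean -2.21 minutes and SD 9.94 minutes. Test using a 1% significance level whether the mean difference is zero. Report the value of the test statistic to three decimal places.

-1.334

H0: μ_d = 0; H1: μ_d ≠ 0 (paired t-test on the differences, two-sided).
t = d̄/(s_d/√n) = -2.21/(9.94/√36) = -1.334
df = n − 1 = 35
Two-sided p-value ≈ 0.191
Since p ≈ 0.191 > α = 0.01, fail to reject H0; the evidence is not statistically significant.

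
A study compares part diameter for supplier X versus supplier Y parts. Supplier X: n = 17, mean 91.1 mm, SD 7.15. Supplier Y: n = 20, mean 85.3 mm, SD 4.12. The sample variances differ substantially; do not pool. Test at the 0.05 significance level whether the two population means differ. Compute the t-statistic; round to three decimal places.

Let group 1 = supplier X, group 2 = supplier Y. H0: μ_1 = μ_2; H1: μ_1 ≠ μ_2 (Welch's two-sample t-test, two-sided).
t = (x̄_1 − x̄_2)/√(s_1²/n_1 + s_2²/n_2) = (91.1 − 85.3)/√(7.15²/17 + 4.12²/20) = 2.954
Welch–Satterthwaite df ≈ 24.65
Two-sided p-value ≈ 0.007
Since p ≈ 0.007 < α = 0.05, reject H0; the data support H1.

2.954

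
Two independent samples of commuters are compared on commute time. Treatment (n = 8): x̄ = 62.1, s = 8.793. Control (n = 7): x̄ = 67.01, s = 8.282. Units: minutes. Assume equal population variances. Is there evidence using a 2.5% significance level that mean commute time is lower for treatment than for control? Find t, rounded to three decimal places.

-1.108

Let group 1 = treatment, group 2 = control. H0: μ_1 = μ_2; H1: μ_1 < μ_2 (two-sample pooled-variance t-test, left-tailed).
s_p² = [(8−1)·8.793² + (7−1)·8.282²]/(8+7−2) = 73.2898
t = (62.1 − 67.01)/√[73.2898·(1/8 + 1/7)] = -1.108
df = n₁ + n₂ − 2 = 13
p-value = P(T ≤ -1.108) ≈ 0.144
Since p ≈ 0.144 > α = 0.025, fail to reject H0; the data do not provide sufficient evidence against H0.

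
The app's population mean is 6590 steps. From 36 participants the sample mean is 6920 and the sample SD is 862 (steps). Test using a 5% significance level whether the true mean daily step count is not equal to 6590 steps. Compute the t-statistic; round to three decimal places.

H0: μ = 6590; H1: μ ≠ 6590 (one-sample t-test, two-sided).
t = (x̄ − μ₀)/(s/√n) = (6920 − 6590)/(862/√36) = 2.297
df = n − 1 = 35
Two-sided p-value ≈ 0.028
Since p ≈ 0.028 < α = 0.05, reject H0; the data support H1.

2.297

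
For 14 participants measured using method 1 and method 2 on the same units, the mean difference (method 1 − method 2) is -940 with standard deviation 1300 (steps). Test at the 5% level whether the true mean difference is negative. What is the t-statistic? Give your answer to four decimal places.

H0: μ_d = 0; H1: μ_d < 0 (paired t-test on the differences, left-tailed).
t = d̄/(s_d/√n) = -940/(1300/√14) = -2.7055
df = n − 1 = 13
p-value = P(T ≤ -2.7055) ≈ 0.009
Since p ≈ 0.009 < α = 0.05, reject H0; the data support H1.

-2.7055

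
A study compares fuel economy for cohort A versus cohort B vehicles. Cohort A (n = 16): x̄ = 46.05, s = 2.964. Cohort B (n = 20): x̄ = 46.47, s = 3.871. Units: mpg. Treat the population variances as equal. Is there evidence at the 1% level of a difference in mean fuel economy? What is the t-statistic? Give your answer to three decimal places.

-0.358

Let group 1 = cohort A, group 2 = cohort B. H0: μ_1 = μ_2; H1: μ_1 ≠ μ_2 (two-sample pooled-variance t-test, two-sided).
s_p² = [(16−1)·2.964² + (20−1)·3.871²]/(16+20−2) = 12.2496
t = (46.05 − 46.47)/√[12.2496·(1/16 + 1/20)] = -0.358
df = n₁ + n₂ − 2 = 34
Two-sided p-value ≈ 0.723
Since p ≈ 0.723 > α = 0.01, fail to reject H0; the data do not provide sufficient evidence against H0.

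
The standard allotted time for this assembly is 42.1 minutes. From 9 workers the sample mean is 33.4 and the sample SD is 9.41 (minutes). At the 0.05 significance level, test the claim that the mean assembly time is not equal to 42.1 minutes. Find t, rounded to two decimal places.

H0: μ = 42.1; H1: μ ≠ 42.1 (one-sample t-test, two-sided).
t = (x̄ − μ₀)/(s/√n) = (33.4 − 42.1)/(9.41/√9) = -2.77
df = n − 1 = 8
Two-sided p-value ≈ 0.024
Since p ≈ 0.024 < α = 0.05, reject H0; the data support H1.

-2.77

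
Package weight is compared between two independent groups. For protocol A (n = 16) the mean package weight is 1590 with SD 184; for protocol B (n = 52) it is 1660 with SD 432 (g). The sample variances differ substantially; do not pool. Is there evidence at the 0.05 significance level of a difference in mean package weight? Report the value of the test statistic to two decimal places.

Let group 1 = protocol A, group 2 = protocol B. H0: μ_1 = μ_2; H1: μ_1 ≠ μ_2 (Welch's two-sample t-test, two-sided).
t = (x̄_1 − x̄_2)/√(s_1²/n_1 + s_2²/n_2) = (1590 − 1660)/√(184²/16 + 432²/52) = -0.93
Welch–Satterthwaite df ≈ 59.06
Two-sided p-value ≈ 0.3578
Since p ≈ 0.3578 > α = 0.05, fail to reject H0; the evidence is not statistically significant.

-0.93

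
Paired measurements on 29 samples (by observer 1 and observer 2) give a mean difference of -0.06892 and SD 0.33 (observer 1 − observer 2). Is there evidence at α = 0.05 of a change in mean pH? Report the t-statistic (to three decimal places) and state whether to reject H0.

t = -1.125; fail to reject H0

H0: μ_d = 0; H1: μ_d ≠ 0 (paired t-test on the differences, two-sided).
t = d̄/(s_d/√n) = -0.06892/(0.33/√29) = -1.125
df = n − 1 = 28
Two-sided p-value ≈ 0.270
Since p ≈ 0.270 > α = 0.05, fail to reject H0; the evidence is not statistically significant.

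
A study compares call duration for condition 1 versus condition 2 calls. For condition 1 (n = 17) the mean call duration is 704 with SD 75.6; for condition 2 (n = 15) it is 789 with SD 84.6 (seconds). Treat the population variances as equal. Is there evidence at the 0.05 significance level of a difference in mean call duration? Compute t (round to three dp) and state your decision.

t = -3.002; reject H0

Let group 1 = condition 1, group 2 = condition 2. H0: μ_1 = μ_2; H1: μ_1 ≠ μ_2 (two-sample pooled-variance t-test, two-sided).
s_p² = [(17−1)·75.6² + (15−1)·84.6²]/(17+15−2) = 6388.2
t = (704 − 789)/√[6388.2·(1/17 + 1/15)] = -3.002
df = n₁ + n₂ − 2 = 30
Two-sided p-value ≈ 0.0054
Since p ≈ 0.0054 < α = 0.05, reject H0; the evidence is statistically significant.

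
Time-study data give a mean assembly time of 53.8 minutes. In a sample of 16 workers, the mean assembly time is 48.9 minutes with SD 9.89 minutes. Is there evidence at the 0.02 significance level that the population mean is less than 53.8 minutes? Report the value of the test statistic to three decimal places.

H0: μ = 53.8; H1: μ < 53.8 (one-sample t-test, left-tailed).
t = (x̄ − μ₀)/(s/√n) = (48.9 − 53.8)/(9.89/√16) = -1.982
df = n − 1 = 15
p-value = P(T ≤ -1.982) ≈ 0.0331
Since p ≈ 0.0331 > α = 0.02, fail to reject H0; the data do not provide sufficient evidence against H0.

-1.982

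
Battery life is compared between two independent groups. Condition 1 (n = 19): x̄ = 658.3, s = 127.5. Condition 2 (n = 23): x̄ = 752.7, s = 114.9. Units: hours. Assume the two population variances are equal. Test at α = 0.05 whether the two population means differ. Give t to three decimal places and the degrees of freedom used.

t = -2.522, df = 40

Let group 1 = condition 1, group 2 = condition 2. H0: μ_1 = μ_2; H1: μ_1 ≠ μ_2 (two-sample pooled-variance t-test, two-sided).
s_p² = [(19−1)·127.5² + (23−1)·114.9²]/(19+23−2) = 14576.4
t = (658.3 − 752.7)/√[14576.4·(1/19 + 1/23)] = -2.522
df = n₁ + n₂ − 2 = 40
Two-sided p-value ≈ 0.0157
Since p ≈ 0.0157 < α = 0.05, reject H0; the evidence is statistically significant.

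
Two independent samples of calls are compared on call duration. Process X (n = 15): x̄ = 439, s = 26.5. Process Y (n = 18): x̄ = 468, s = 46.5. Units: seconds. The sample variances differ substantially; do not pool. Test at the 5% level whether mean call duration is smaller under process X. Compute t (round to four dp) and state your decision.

t = -2.2445; reject H0

Let group 1 = process X, group 2 = process Y. H0: μ_1 = μ_2; H1: μ_1 < μ_2 (Welch's two-sample t-test, left-tailed).
t = (x̄_1 − x̄_2)/√(s_1²/n_1 + s_2²/n_2) = (439 − 468)/√(26.5²/15 + 46.5²/18) = -2.2445
Welch–Satterthwaite df ≈ 27.72
p-value = P(T ≤ -2.2445) ≈ 0.0165
Since p ≈ 0.0165 < α = 0.05, reject H0; the data support H1.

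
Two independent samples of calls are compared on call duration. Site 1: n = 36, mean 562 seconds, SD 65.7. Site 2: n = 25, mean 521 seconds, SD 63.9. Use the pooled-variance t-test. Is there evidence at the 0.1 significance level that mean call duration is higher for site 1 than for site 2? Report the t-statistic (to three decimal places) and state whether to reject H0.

t = 2.424; reject H0

Let group 1 = site 1, group 2 = site 2. H0: μ_1 = μ_2; H1: μ_1 > μ_2 (two-sample pooled-variance t-test, right-tailed).
s_p² = [(36−1)·65.7² + (25−1)·63.9²]/(36+25−2) = 4221.6
t = (562 − 521)/√[4221.6·(1/36 + 1/25)] = 2.424
df = n₁ + n₂ − 2 = 59
p-value = P(T ≥ 2.424) ≈ 0.0092
Since p ≈ 0.0092 < α = 0.1, reject H0; the data support H1.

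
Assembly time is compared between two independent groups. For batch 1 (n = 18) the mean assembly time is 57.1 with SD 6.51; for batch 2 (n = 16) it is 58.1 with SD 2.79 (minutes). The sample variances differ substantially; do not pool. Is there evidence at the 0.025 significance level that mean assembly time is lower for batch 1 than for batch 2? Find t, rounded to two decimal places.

Let group 1 = batch 1, group 2 = batch 2. H0: μ_1 = μ_2; H1: μ_1 < μ_2 (Welch's two-sample t-test, left-tailed).
t = (x̄_1 − x̄_2)/√(s_1²/n_1 + s_2²/n_2) = (57.1 − 58.1)/√(6.51²/18 + 2.79²/16) = -0.59
Welch–Satterthwaite df ≈ 23.61
p-value = P(T ≤ -0.59) ≈ 0.2793
Since p ≈ 0.2793 > α = 0.025, fail to reject H0; the data do not provide sufficient evidence against H0.

-0.59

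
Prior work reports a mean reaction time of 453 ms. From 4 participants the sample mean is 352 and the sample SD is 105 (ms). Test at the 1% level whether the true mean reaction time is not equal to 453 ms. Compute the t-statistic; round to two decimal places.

-1.92

H0: μ = 453; H1: μ ≠ 453 (one-sample t-test, two-sided).
t = (x̄ − μ₀)/(s/√n) = (352 − 453)/(105/√4) = -1.92
df = n − 1 = 3
Two-sided p-value ≈ 0.150
Since p ≈ 0.150 > α = 0.01, fail to reject H0; the evidence is not statistically significant.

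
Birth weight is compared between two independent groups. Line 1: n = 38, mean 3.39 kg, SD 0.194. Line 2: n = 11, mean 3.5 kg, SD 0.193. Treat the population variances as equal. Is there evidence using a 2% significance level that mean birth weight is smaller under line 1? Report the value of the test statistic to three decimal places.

Let group 1 = line 1, group 2 = line 2. H0: μ_1 = μ_2; H1: μ_1 < μ_2 (two-sample pooled-variance t-test, left-tailed).
s_p² = [(38−1)·0.194² + (11−1)·0.193²]/(38+11−2) = 0.0375537
t = (3.39 − 3.5)/√[0.0375537·(1/38 + 1/11)] = -1.658
df = n₁ + n₂ − 2 = 47
p-value = P(T ≤ -1.658) ≈ 0.052
Since p ≈ 0.052 > α = 0.02, fail to reject H0; the data do not provide sufficient evidence against H0.

-1.658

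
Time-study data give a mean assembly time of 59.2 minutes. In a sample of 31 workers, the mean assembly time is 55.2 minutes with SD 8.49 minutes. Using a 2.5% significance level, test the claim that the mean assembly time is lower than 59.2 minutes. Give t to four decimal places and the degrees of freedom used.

t = -2.6232, df = 30

H0: μ = 59.2; H1: μ < 59.2 (one-sample t-test, left-tailed).
t = (x̄ − μ₀)/(s/√n) = (55.2 − 59.2)/(8.49/√31) = -2.6232
df = n − 1 = 30
p-value = P(T ≤ -2.6232) ≈ 0.007
Since p ≈ 0.007 < α = 0.025, reject H0; the evidence is statistically significant.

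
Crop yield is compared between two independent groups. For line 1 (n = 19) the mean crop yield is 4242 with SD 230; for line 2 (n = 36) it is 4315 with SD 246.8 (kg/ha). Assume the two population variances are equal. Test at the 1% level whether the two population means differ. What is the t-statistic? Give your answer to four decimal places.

-1.0672

Let group 1 = line 1, group 2 = line 2. H0: μ_1 = μ_2; H1: μ_1 ≠ μ_2 (two-sample pooled-variance t-test, two-sided).
s_p² = [(19−1)·230² + (36−1)·246.8²]/(19+36−2) = 58189.8
t = (4242 − 4315)/√[58189.8·(1/19 + 1/36)] = -1.0672
df = n₁ + n₂ − 2 = 53
Two-sided p-value ≈ 0.2907
Since p ≈ 0.2907 > α = 0.01, fail to reject H0; the evidence is not statistically significant.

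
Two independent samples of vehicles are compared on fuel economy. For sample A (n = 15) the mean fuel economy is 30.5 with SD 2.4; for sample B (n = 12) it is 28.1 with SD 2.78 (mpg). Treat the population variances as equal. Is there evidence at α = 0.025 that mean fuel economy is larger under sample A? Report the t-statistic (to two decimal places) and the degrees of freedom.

t = 2.41, df = 25

Let group 1 = sample A, group 2 = sample B. H0: μ_1 = μ_2; H1: μ_1 > μ_2 (two-sample pooled-variance t-test, right-tailed).
s_p² = [(15−1)·2.4² + (12−1)·2.78²]/(15+12−2) = 6.6261
t = (30.5 − 28.1)/√[6.6261·(1/15 + 1/12)] = 2.41
df = n₁ + n₂ − 2 = 25
p-value = P(T ≥ 2.41) ≈ 0.012
Since p ≈ 0.012 < α = 0.025, reject H0; the data support H1.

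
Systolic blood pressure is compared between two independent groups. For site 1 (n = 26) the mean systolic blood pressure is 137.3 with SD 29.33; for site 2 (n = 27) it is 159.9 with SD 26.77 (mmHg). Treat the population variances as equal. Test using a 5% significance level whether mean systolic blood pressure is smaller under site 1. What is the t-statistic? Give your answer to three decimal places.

Let group 1 = site 1, group 2 = site 2. H0: μ_1 = μ_2; H1: μ_1 < μ_2 (two-sample pooled-variance t-test, left-tailed).
s_p² = [(26−1)·29.33² + (27−1)·26.77²]/(26+27−2) = 787.033
t = (137.3 − 159.9)/√[787.033·(1/26 + 1/27)] = -2.932
df = n₁ + n₂ − 2 = 51
p-value = P(T ≤ -2.932) ≈ 0.0025
Since p ≈ 0.0025 < α = 0.05, reject H0; the evidence is statistically significant.

-2.932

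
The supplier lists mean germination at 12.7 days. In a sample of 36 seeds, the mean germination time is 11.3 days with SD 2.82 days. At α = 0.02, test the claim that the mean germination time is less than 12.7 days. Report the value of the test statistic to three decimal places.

H0: μ = 12.7; H1: μ < 12.7 (one-sample t-test, left-tailed).
t = (x̄ − μ₀)/(s/√n) = (11.3 − 12.7)/(2.82/√36) = -2.979
df = n − 1 = 35
p-value = P(T ≤ -2.979) ≈ 0.003
Since p ≈ 0.003 < α = 0.02, reject H0; the evidence is statistically significant.

-2.979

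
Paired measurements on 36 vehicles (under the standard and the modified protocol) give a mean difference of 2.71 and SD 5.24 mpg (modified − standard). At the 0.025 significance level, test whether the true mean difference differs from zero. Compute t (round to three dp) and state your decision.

H0: μ_d = 0; H1: μ_d ≠ 0 (paired t-test on the differences, two-sided).
t = d̄/(s_d/√n) = 2.71/(5.24/√36) = 3.103
df = n − 1 = 35
Two-sided p-value ≈ 0.004
Since p ≈ 0.004 < α = 0.025, reject H0; the data support H1.

t = 3.103; reject H0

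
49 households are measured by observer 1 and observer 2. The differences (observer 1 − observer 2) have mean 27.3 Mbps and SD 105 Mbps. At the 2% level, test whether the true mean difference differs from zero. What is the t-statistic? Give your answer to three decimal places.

H0: μ_d = 0; H1: μ_d ≠ 0 (paired t-test on the differences, two-sided).
t = d̄/(s_d/√n) = 27.3/(105/√49) = 1.820
df = n − 1 = 48
Two-sided p-value ≈ 0.075
Since p ≈ 0.075 > α = 0.02, fail to reject H0; the data do not provide sufficient evidence against H0.

1.820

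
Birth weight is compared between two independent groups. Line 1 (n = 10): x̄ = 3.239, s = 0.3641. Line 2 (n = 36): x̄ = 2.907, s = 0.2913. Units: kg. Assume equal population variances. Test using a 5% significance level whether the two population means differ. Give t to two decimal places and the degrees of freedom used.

t = 3.02, df = 44

Let group 1 = line 1, group 2 = line 2. H0: μ_1 = μ_2; H1: μ_1 ≠ μ_2 (two-sample pooled-variance t-test, two-sided).
s_p² = [(10−1)·0.3641² + (36−1)·0.2913²]/(10+36−2) = 0.0946152
t = (3.239 − 2.907)/√[0.0946152·(1/10 + 1/36)] = 3.02
df = n₁ + n₂ − 2 = 44
Two-sided p-value ≈ 0.0042
Since p ≈ 0.0042 < α = 0.05, reject H0; the evidence is statistically significant.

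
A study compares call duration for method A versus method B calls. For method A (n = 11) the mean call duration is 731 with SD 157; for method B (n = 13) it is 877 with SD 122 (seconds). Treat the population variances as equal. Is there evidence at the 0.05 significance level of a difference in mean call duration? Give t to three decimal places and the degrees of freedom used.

Let group 1 = method A, group 2 = method B. H0: μ_1 = μ_2; H1: μ_1 ≠ μ_2 (two-sample pooled-variance t-test, two-sided).
s_p² = [(11−1)·157² + (13−1)·122²]/(11+13−2) = 19322.6
t = (731 − 877)/√[19322.6·(1/11 + 1/13)] = -2.564
df = n₁ + n₂ − 2 = 22
Two-sided p-value ≈ 0.018
Since p ≈ 0.018 < α = 0.05, reject H0; the evidence is statistically significant.

t = -2.564, df = 22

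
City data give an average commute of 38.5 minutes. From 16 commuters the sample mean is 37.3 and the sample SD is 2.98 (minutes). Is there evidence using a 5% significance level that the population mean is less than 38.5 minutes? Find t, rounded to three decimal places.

H0: μ = 38.5; H1: μ < 38.5 (one-sample t-test, left-tailed).
t = (x̄ − μ₀)/(s/√n) = (37.3 − 38.5)/(2.98/√16) = -1.611
df = n − 1 = 15
p-value = P(T ≤ -1.611) ≈ 0.0640
Since p ≈ 0.0640 > α = 0.05, fail to reject H0; the evidence is not statistically significant.

-1.611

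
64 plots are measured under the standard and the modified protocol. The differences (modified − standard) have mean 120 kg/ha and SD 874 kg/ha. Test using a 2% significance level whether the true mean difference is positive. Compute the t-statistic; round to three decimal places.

H0: μ_d = 0; H1: μ_d > 0 (paired t-test on the differences, right-tailed).
t = d̄/(s_d/√n) = 120/(874/√64) = 1.098
df = n − 1 = 63
p-value = P(T ≥ 1.098) ≈ 0.1381
Since p ≈ 0.1381 > α = 0.02, fail to reject H0; the data do not provide sufficient evidence against H0.

1.098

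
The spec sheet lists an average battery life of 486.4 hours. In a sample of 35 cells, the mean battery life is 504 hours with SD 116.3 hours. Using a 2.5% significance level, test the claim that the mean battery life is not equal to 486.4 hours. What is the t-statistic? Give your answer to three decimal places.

0.895

H0: μ = 486.4; H1: μ ≠ 486.4 (one-sample t-test, two-sided).
t = (x̄ − μ₀)/(s/√n) = (504 − 486.4)/(116.3/√35) = 0.895
df = n − 1 = 34
Two-sided p-value ≈ 0.3769
Since p ≈ 0.3769 > α = 0.025, fail to reject H0; the data do not provide sufficient evidence against H0.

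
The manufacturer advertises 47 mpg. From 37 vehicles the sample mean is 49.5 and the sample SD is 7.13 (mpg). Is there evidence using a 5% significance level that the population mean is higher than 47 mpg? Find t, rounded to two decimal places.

2.13

H0: μ = 47; H1: μ > 47 (one-sample t-test, right-tailed).
t = (x̄ − μ₀)/(s/√n) = (49.5 − 47)/(7.13/√37) = 2.13
df = n − 1 = 36
p-value = P(T ≥ 2.13) ≈ 0.020
Since p ≈ 0.020 < α = 0.05, reject H0; the evidence is statistically significant.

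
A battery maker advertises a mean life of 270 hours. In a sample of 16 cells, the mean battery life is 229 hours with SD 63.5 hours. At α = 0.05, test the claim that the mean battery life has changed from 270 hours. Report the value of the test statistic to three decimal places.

-2.583

H0: μ = 270; H1: μ ≠ 270 (one-sample t-test, two-sided).
t = (x̄ − μ₀)/(s/√n) = (229 − 270)/(63.5/√16) = -2.583
df = n − 1 = 15
Two-sided p-value ≈ 0.021
Since p ≈ 0.021 < α = 0.05, reject H0; the evidence is statistically significant.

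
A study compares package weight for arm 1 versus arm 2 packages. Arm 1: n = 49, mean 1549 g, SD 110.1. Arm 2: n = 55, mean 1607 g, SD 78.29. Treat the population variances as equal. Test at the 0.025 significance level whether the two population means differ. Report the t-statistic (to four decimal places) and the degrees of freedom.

t = -3.1210, df = 102

Let group 1 = arm 1, group 2 = arm 2. H0: μ_1 = μ_2; H1: μ_1 ≠ μ_2 (two-sample pooled-variance t-test, two-sided).
s_p² = [(49−1)·110.1² + (55−1)·78.29²]/(49+55−2) = 8949.41
t = (1549 − 1607)/√[8949.41·(1/49 + 1/55)] = -3.1210
df = n₁ + n₂ − 2 = 102
Two-sided p-value ≈ 0.002
Since p ≈ 0.002 < α = 0.025, reject H0; the data support H1.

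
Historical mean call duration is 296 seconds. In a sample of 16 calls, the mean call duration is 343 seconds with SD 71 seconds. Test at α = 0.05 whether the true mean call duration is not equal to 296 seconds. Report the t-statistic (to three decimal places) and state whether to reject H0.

H0: μ = 296; H1: μ ≠ 296 (one-sample t-test, two-sided).
t = (x̄ − μ₀)/(s/√n) = (343 − 296)/(71/√16) = 2.648
df = n − 1 = 15
Two-sided p-value ≈ 0.018
Since p ≈ 0.018 < α = 0.05, reject H0; the evidence is statistically significant.

t = 2.648; reject H0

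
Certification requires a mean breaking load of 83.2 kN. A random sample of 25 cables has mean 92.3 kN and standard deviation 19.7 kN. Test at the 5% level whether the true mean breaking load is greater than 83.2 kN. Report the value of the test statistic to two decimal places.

2.31

H0: μ = 83.2; H1: μ > 83.2 (one-sample t-test, right-tailed).
t = (x̄ − μ₀)/(s/√n) = (92.3 − 83.2)/(19.7/√25) = 2.31
df = n − 1 = 24
p-value = P(T ≥ 2.31) ≈ 0.015
Since p ≈ 0.015 < α = 0.05, reject H0; the data support H1.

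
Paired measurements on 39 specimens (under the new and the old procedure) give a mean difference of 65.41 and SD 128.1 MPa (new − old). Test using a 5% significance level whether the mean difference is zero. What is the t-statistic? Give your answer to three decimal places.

H0: μ_d = 0; H1: μ_d ≠ 0 (paired t-test on the differences, two-sided).
t = d̄/(s_d/√n) = 65.41/(128.1/√39) = 3.189
df = n − 1 = 38
Two-sided p-value ≈ 0.003
Since p ≈ 0.003 < α = 0.05, reject H0; the data support H1.

3.189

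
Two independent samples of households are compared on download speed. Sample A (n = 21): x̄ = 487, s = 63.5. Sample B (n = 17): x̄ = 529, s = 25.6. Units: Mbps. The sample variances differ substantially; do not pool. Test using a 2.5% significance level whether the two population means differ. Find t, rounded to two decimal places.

Let group 1 = sample A, group 2 = sample B. H0: μ_1 = μ_2; H1: μ_1 ≠ μ_2 (Welch's two-sample t-test, two-sided).
t = (x̄_1 − x̄_2)/√(s_1²/n_1 + s_2²/n_2) = (487 − 529)/√(63.5²/21 + 25.6²/17) = -2.77
Welch–Satterthwaite df ≈ 27.45
Two-sided p-value ≈ 0.010
Since p ≈ 0.010 < α = 0.025, reject H0; the evidence is statistically significant.

-2.77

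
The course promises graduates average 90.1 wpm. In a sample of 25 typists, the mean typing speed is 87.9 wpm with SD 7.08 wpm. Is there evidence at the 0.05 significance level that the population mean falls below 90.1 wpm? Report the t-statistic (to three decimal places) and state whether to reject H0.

H0: μ = 90.1; H1: μ < 90.1 (one-sample t-test, left-tailed).
t = (x̄ − μ₀)/(s/√n) = (87.9 − 90.1)/(7.08/√25) = -1.554
df = n − 1 = 24
p-value = P(T ≤ -1.554) ≈ 0.067
Since p ≈ 0.067 > α = 0.05, fail to reject H0; the evidence is not statistically significant.

t = -1.554; fail to reject H0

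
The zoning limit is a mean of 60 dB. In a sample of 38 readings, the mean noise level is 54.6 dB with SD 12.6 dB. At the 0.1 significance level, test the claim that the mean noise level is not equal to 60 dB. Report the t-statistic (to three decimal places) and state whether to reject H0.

H0: μ = 60; H1: μ ≠ 60 (one-sample t-test, two-sided).
t = (x̄ − μ₀)/(s/√n) = (54.6 − 60)/(12.6/√38) = -2.642
df = n − 1 = 37
Two-sided p-value ≈ 0.012
Since p ≈ 0.012 < α = 0.1, reject H0; the evidence is statistically significant.

t = -2.642; reject H0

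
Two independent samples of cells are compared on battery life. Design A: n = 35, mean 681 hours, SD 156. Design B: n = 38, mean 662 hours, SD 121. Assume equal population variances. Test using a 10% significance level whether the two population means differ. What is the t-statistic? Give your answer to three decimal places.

0.584

Let group 1 = design A, group 2 = design B. H0: μ_1 = μ_2; H1: μ_1 ≠ μ_2 (two-sample pooled-variance t-test, two-sided).
s_p² = [(35−1)·156² + (38−1)·121²]/(35+38−2) = 19283.7
t = (681 − 662)/√[19283.7·(1/35 + 1/38)] = 0.584
df = n₁ + n₂ − 2 = 71
Two-sided p-value ≈ 0.5611
Since p ≈ 0.5611 > α = 0.1, fail to reject H0; the data do not provide sufficient evidence against H0.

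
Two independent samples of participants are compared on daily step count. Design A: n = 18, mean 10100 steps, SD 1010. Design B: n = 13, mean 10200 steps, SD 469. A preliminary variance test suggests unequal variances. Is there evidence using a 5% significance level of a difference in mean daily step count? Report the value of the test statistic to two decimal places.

-0.37

Let group 1 = design A, group 2 = design B. H0: μ_1 = μ_2; H1: μ_1 ≠ μ_2 (Welch's two-sample t-test, two-sided).
t = (x̄_1 − x̄_2)/√(s_1²/n_1 + s_2²/n_2) = (10100 − 10200)/√(1010²/18 + 469²/13) = -0.37
Welch–Satterthwaite df ≈ 25.45
Two-sided p-value ≈ 0.7155
Since p ≈ 0.7155 > α = 0.05, fail to reject H0; the evidence is not statistically significant.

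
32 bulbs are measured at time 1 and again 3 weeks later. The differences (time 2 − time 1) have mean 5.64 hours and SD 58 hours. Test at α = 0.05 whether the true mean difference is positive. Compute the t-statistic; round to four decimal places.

H0: μ_d = 0; H1: μ_d > 0 (paired t-test on the differences, right-tailed).
t = d̄/(s_d/√n) = 5.64/(58/√32) = 0.5501
df = n − 1 = 31
p-value = P(T ≥ 0.5501) ≈ 0.293
Since p ≈ 0.293 > α = 0.05, fail to reject H0; the evidence is not statistically significant.

0.5501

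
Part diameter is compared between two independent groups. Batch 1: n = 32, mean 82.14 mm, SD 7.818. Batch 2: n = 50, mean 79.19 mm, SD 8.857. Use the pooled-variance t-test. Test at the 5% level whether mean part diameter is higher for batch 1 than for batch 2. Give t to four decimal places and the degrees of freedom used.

Let group 1 = batch 1, group 2 = batch 2. H0: μ_1 = μ_2; H1: μ_1 > μ_2 (two-sample pooled-variance t-test, right-tailed).
s_p² = [(32−1)·7.818² + (50−1)·8.857²]/(32+50−2) = 71.7329
t = (82.14 − 79.19)/√[71.7329·(1/32 + 1/50)] = 1.5386
df = n₁ + n₂ − 2 = 80
p-value = P(T ≥ 1.5386) ≈ 0.0639
Since p ≈ 0.0639 > α = 0.05, fail to reject H0; the data do not provide sufficient evidence against H0.

t = 1.5386, df = 80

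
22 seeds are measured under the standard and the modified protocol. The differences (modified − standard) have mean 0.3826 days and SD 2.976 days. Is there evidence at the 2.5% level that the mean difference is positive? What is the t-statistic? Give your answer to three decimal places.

0.603

H0: μ_d = 0; H1: μ_d > 0 (paired t-test on the differences, right-tailed).
t = d̄/(s_d/√n) = 0.3826/(2.976/√22) = 0.603
df = n − 1 = 21
p-value = P(T ≥ 0.603) ≈ 0.276
Since p ≈ 0.276 > α = 0.025, fail to reject H0; the data do not provide sufficient evidence against H0.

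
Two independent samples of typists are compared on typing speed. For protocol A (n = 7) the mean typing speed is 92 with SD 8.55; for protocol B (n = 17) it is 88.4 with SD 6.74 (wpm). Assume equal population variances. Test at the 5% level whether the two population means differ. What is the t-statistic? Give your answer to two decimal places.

1.10

Let group 1 = protocol A, group 2 = protocol B. H0: μ_1 = μ_2; H1: μ_1 ≠ μ_2 (two-sample pooled-variance t-test, two-sided).
s_p² = [(7−1)·8.55² + (17−1)·6.74²]/(7+17−2) = 52.9753
t = (92 − 88.4)/√[52.9753·(1/7 + 1/17)] = 1.10
df = n₁ + n₂ − 2 = 22
Two-sided p-value ≈ 0.2826
Since p ≈ 0.2826 > α = 0.05, fail to reject H0; the data do not provide sufficient evidence against H0.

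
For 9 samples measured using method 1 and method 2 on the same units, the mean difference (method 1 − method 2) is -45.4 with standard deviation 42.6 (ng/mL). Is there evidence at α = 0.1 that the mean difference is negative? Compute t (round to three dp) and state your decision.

H0: μ_d = 0; H1: μ_d < 0 (paired t-test on the differences, left-tailed).
t = d̄/(s_d/√n) = -45.4/(42.6/√9) = -3.197
df = n − 1 = 8
p-value = P(T ≤ -3.197) ≈ 0.006
Since p ≈ 0.006 < α = 0.1, reject H0; the data support H1.

t = -3.197; reject H0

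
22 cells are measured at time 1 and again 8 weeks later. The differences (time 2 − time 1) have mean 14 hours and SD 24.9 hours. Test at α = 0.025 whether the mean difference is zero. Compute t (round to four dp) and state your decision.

H0: μ_d = 0; H1: μ_d ≠ 0 (paired t-test on the differences, two-sided).
t = d̄/(s_d/√n) = 14/(24.9/√22) = 2.6372
df = n − 1 = 21
Two-sided p-value ≈ 0.015
Since p ≈ 0.015 < α = 0.025, reject H0; the evidence is statistically significant.

t = 2.6372; reject H0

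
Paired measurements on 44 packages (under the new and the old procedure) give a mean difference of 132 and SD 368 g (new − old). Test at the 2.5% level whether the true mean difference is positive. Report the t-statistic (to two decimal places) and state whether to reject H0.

H0: μ_d = 0; H1: μ_d > 0 (paired t-test on the differences, right-tailed).
t = d̄/(s_d/√n) = 132/(368/√44) = 2.38
df = n − 1 = 43
p-value = P(T ≥ 2.38) ≈ 0.011
Since p ≈ 0.011 < α = 0.025, reject H0; the data support H1.

t = 2.38; reject H0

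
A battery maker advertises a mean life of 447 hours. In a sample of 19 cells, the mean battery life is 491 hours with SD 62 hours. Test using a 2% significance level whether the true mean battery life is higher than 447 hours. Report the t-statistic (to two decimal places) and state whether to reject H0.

H0: μ = 447; H1: μ > 447 (one-sample t-test, right-tailed).
t = (x̄ − μ₀)/(s/√n) = (491 − 447)/(62/√19) = 3.09
df = n − 1 = 18
p-value = P(T ≥ 3.09) ≈ 0.003
Since p ≈ 0.003 < α = 0.02, reject H0; the evidence is statistically significant.

t = 3.09; reject H0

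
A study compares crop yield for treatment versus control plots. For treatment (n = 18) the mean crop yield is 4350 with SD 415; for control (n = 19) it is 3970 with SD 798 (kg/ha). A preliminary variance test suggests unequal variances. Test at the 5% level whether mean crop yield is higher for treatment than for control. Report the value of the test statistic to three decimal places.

Let group 1 = treatment, group 2 = control. H0: μ_1 = μ_2; H1: μ_1 > μ_2 (Welch's two-sample t-test, right-tailed).
t = (x̄_1 − x̄_2)/√(s_1²/n_1 + s_2²/n_2) = (4350 − 3970)/√(415²/18 + 798²/19) = 1.831
Welch–Satterthwaite df ≈ 27.38
p-value = P(T ≥ 1.831) ≈ 0.0390
Since p ≈ 0.0390 < α = 0.05, reject H0; the evidence is statistically significant.

1.831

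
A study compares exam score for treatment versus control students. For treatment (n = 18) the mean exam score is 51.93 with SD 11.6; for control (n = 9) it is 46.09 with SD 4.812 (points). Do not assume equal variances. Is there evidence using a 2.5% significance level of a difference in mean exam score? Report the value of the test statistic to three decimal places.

1.842

Let group 1 = treatment, group 2 = control. H0: μ_1 = μ_2; H1: μ_1 ≠ μ_2 (Welch's two-sample t-test, two-sided).
t = (x̄_1 − x̄_2)/√(s_1²/n_1 + s_2²/n_2) = (51.93 − 46.09)/√(11.6²/18 + 4.812²/9) = 1.842
Welch–Satterthwaite df ≈ 24.54
Two-sided p-value ≈ 0.0775
Since p ≈ 0.0775 > α = 0.025, fail to reject H0; the evidence is not statistically significant.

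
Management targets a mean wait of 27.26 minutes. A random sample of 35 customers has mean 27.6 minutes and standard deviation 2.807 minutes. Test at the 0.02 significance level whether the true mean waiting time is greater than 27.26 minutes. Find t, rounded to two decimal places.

0.72

H0: μ = 27.26; H1: μ > 27.26 (one-sample t-test, right-tailed).
t = (x̄ − μ₀)/(s/√n) = (27.6 − 27.26)/(2.807/√35) = 0.72
df = n − 1 = 34
p-value = P(T ≥ 0.72) ≈ 0.239
Since p ≈ 0.239 > α = 0.02, fail to reject H0; the data do not provide sufficient evidence against H0.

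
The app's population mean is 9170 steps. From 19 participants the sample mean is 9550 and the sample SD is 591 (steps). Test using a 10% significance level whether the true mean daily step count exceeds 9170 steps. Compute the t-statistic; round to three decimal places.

2.803

H0: μ = 9170; H1: μ > 9170 (one-sample t-test, right-tailed).
t = (x̄ − μ₀)/(s/√n) = (9550 − 9170)/(591/√19) = 2.803
df = n − 1 = 18
p-value = P(T ≥ 2.803) ≈ 0.006
Since p ≈ 0.006 < α = 0.1, reject H0; the evidence is statistically significant.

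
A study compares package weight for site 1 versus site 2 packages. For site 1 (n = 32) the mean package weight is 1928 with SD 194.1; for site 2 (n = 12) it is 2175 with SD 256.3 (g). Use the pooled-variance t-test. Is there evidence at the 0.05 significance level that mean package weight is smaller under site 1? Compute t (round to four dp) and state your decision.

Let group 1 = site 1, group 2 = site 2. H0: μ_1 = μ_2; H1: μ_1 < μ_2 (two-sample pooled-variance t-test, left-tailed).
s_p² = [(32−1)·194.1² + (12−1)·256.3²]/(32+12−2) = 45012
t = (1928 − 2175)/√[45012·(1/32 + 1/12)] = -3.4393
df = n₁ + n₂ − 2 = 42
p-value = P(T ≤ -3.4393) ≈ 0.0007
Since p ≈ 0.0007 < α = 0.05, reject H0; the data support H1.

t = -3.4393; reject H0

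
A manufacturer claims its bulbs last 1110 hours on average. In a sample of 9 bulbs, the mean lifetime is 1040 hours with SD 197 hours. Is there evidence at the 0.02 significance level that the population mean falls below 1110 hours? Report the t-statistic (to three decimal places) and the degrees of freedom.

t = -1.066, df = 8

H0: μ = 1110; H1: μ < 1110 (one-sample t-test, left-tailed).
t = (x̄ − μ₀)/(s/√n) = (1040 − 1110)/(197/√9) = -1.066
df = n − 1 = 8
p-value = P(T ≤ -1.066) ≈ 0.1588
Since p ≈ 0.1588 > α = 0.02, fail to reject H0; the evidence is not statistically significant.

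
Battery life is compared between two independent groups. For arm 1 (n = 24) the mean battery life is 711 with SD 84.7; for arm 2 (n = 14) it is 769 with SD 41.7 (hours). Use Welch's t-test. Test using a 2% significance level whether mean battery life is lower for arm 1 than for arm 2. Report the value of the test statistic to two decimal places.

-2.82

Let group 1 = arm 1, group 2 = arm 2. H0: μ_1 = μ_2; H1: μ_1 < μ_2 (Welch's two-sample t-test, left-tailed).
t = (x̄_1 − x̄_2)/√(s_1²/n_1 + s_2²/n_2) = (711 − 769)/√(84.7²/24 + 41.7²/14) = -2.82
Welch–Satterthwaite df ≈ 35.30
p-value = P(T ≤ -2.82) ≈ 0.0039
Since p ≈ 0.0039 < α = 0.02, reject H0; the evidence is statistically significant.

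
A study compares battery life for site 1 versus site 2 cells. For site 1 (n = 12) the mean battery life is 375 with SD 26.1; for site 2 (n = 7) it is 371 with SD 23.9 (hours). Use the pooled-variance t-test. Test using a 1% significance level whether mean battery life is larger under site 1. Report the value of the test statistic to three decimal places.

0.332

Let group 1 = site 1, group 2 = site 2. H0: μ_1 = μ_2; H1: μ_1 > μ_2 (two-sample pooled-variance t-test, right-tailed).
s_p² = [(12−1)·26.1² + (7−1)·23.9²]/(12+7−2) = 642.386
t = (375 − 371)/√[642.386·(1/12 + 1/7)] = 0.332
df = n₁ + n₂ − 2 = 17
p-value = P(T ≥ 0.332) ≈ 0.3720
Since p ≈ 0.3720 > α = 0.01, fail to reject H0; the evidence is not statistically significant.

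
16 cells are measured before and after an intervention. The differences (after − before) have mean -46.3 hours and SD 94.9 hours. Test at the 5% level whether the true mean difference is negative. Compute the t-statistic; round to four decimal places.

-1.9515

H0: μ_d = 0; H1: μ_d < 0 (paired t-test on the differences, left-tailed).
t = d̄/(s_d/√n) = -46.3/(94.9/√16) = -1.9515
df = n − 1 = 15
p-value = P(T ≤ -1.9515) ≈ 0.035
Since p ≈ 0.035 < α = 0.05, reject H0; the evidence is statistically significant.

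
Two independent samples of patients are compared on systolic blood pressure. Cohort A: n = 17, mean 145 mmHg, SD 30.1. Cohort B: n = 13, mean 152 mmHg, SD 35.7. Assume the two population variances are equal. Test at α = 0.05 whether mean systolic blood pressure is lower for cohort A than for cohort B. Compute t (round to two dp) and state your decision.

t = -0.58; fail to reject H0

Let group 1 = cohort A, group 2 = cohort B. H0: μ_1 = μ_2; H1: μ_1 < μ_2 (two-sample pooled-variance t-test, left-tailed).
s_p² = [(17−1)·30.1² + (13−1)·35.7²]/(17+13−2) = 1063.93
t = (145 − 152)/√[1063.93·(1/17 + 1/13)] = -0.58
df = n₁ + n₂ − 2 = 28
p-value = P(T ≤ -0.58) ≈ 0.2825
Since p ≈ 0.2825 > α = 0.05, fail to reject H0; the evidence is not statistically significant.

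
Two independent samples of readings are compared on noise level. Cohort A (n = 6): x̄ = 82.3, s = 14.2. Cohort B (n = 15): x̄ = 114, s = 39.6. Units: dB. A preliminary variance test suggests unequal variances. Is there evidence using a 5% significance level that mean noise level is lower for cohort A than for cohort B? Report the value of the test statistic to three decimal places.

Let group 1 = cohort A, group 2 = cohort B. H0: μ_1 = μ_2; H1: μ_1 < μ_2 (Welch's two-sample t-test, left-tailed).
t = (x̄_1 − x̄_2)/√(s_1²/n_1 + s_2²/n_2) = (82.3 − 114)/√(14.2²/6 + 39.6²/15) = -2.697
Welch–Satterthwaite df ≈ 18.96
p-value = P(T ≤ -2.697) ≈ 0.0071
Since p ≈ 0.0071 < α = 0.05, reject H0; the data support H1.

-2.697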